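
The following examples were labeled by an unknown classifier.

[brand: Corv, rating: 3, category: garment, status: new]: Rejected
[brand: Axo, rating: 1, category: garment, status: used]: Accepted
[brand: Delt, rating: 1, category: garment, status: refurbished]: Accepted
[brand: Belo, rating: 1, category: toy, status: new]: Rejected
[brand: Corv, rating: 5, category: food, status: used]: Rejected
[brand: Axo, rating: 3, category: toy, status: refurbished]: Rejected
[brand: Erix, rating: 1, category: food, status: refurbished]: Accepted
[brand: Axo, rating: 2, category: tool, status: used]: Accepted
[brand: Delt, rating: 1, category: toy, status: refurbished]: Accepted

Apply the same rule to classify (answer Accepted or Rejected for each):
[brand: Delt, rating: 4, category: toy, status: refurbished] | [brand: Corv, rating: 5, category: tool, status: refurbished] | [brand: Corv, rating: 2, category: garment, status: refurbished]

Rejected, Rejected, Accepted

The common property of the 'Accepted' items is: brand is not Belo AND rating ≤ 2. No 'Rejected' item has it.
[brand: Delt, rating: 4, category: toy, status: refurbished]: Rejected (brand is Delt, rating = 4). [brand: Corv, rating: 5, category: tool, status: refurbished]: Rejected (brand is Corv, rating = 5). [brand: Corv, rating: 2, category: garment, status: refurbished]: Accepted (brand is Corv, rating = 2).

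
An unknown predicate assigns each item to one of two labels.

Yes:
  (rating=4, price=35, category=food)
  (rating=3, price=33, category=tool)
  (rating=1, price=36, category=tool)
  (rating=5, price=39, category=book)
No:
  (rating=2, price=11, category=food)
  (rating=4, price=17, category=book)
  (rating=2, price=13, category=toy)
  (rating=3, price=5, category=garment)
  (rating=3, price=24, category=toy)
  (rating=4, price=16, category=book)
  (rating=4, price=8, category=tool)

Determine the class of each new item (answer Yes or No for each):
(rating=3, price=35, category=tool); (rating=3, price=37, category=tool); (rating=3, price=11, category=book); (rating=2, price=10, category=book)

The common property of the 'Yes' items is: price ≥ 33. No 'No' item has it.
(rating=3, price=35, category=tool) — price = 35, hence Yes.
(rating=3, price=37, category=tool) — price = 37, hence Yes.
(rating=3, price=11, category=book) — price = 11, hence No.
(rating=2, price=10, category=book) — price = 10, hence No.

Yes, Yes, No, No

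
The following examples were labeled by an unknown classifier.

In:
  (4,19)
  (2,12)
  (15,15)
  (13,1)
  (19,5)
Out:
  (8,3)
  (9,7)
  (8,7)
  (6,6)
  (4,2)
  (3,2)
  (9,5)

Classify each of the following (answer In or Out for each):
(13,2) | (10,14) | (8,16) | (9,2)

In, In, In, Out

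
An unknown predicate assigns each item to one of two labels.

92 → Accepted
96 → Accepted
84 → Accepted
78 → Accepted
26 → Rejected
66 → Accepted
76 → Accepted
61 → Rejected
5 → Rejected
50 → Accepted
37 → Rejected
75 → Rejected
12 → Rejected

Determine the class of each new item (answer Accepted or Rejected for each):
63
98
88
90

The distinguishing property — even AND at least 37 — holds for all the 'Accepted' cases and none of the 'Rejected' cases.
Rejected: 63, since 63 is odd, 63 ≥ 37. Accepted: 98, since 98 is even, 98 ≥ 37. Accepted: 88, since 88 is even, 88 ≥ 37. Accepted: 90, since 90 is even, 90 ≥ 37.

Rejected, Accepted, Accepted, Accepted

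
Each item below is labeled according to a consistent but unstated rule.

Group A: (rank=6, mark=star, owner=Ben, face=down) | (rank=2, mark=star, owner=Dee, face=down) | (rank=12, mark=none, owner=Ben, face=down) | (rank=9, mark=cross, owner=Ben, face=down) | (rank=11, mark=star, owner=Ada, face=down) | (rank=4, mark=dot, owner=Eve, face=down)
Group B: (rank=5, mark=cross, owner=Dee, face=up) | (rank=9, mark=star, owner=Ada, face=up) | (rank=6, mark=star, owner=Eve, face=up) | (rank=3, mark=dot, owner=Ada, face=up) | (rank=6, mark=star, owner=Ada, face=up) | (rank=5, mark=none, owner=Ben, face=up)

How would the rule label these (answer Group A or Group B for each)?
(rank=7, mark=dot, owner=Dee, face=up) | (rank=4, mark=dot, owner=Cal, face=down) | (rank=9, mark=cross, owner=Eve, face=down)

Group B, Group A, Group A

The simplest hypothesis consistent with all the labels is: face is down.
(rank=7, mark=dot, owner=Dee, face=up): face is up — fails the rule, so Group B. (rank=4, mark=dot, owner=Cal, face=down): face is down — fits, so Group A. (rank=9, mark=cross, owner=Eve, face=down): face is down — fits, so Group A.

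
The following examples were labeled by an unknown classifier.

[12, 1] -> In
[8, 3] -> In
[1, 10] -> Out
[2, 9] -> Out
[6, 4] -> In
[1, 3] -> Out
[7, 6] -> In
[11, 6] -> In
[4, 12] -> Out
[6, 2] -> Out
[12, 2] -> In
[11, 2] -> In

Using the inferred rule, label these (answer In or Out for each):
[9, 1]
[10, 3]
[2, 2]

The classifier is using: first > second AND sum ≥ 10.
[9, 1]: 9 > 1, 9+1 = 10, checks out → In. [10, 3]: 10 > 3, 10+3 = 13, checks out → In. [2, 2]: 2 = 2, 2+2 = 4, does not fit → Out.

In, In, Out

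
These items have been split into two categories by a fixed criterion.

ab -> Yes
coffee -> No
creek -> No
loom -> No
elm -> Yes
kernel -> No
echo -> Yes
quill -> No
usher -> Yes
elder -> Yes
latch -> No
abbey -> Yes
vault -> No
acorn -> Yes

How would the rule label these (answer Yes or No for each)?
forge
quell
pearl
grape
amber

No, No, No, No, Yes

The distinguishing property — starts with a vowel — holds for all the 'Yes' cases and none of the 'No' cases.
forge → starts with 'f' → No.
quell → starts with 'q' → No.
pearl → starts with 'p' → No.
grape → starts with 'g' → No.
amber → starts with 'a' → Yes.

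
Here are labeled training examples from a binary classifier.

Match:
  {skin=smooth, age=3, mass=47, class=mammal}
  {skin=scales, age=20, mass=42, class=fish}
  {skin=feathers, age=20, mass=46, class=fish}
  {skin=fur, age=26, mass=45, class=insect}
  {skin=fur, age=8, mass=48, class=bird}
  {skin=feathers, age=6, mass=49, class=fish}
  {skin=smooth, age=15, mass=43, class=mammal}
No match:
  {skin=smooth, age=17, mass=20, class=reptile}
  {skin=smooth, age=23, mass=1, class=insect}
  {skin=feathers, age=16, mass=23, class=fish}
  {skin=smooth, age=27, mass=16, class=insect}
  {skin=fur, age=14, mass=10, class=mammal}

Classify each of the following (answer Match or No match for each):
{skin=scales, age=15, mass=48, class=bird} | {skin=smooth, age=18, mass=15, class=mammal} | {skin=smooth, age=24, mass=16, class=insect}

Every 'Match' example satisfies: mass ≥ 42. None of the 'No match' examples do.
{skin=scales, age=15, mass=48, class=bird}: mass = 48 — satisfies this, so Match.
{skin=smooth, age=18, mass=15, class=mammal}: mass = 15 — doesn't qualify, so No match.
{skin=smooth, age=24, mass=16, class=insect}: mass = 16 — doesn't qualify, so No match.

Match, No match, No match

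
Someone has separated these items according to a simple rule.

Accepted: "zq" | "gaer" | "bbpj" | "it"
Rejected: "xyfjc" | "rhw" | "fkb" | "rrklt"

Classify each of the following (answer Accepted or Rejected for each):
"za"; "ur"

Accepted, Accepted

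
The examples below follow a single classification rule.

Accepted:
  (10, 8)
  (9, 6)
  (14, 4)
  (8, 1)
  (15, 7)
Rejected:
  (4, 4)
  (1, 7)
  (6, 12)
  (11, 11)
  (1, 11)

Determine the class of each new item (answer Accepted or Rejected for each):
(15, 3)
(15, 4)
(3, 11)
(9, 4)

Accepted, Accepted, Rejected, Accepted

The common property of the 'Accepted' items is: first > second. No 'Rejected' item has it.
(15, 3): Accepted (15 > 3). (15, 4): Accepted (15 > 4). (3, 11): Rejected (3 < 11). (9, 4): Accepted (9 > 4).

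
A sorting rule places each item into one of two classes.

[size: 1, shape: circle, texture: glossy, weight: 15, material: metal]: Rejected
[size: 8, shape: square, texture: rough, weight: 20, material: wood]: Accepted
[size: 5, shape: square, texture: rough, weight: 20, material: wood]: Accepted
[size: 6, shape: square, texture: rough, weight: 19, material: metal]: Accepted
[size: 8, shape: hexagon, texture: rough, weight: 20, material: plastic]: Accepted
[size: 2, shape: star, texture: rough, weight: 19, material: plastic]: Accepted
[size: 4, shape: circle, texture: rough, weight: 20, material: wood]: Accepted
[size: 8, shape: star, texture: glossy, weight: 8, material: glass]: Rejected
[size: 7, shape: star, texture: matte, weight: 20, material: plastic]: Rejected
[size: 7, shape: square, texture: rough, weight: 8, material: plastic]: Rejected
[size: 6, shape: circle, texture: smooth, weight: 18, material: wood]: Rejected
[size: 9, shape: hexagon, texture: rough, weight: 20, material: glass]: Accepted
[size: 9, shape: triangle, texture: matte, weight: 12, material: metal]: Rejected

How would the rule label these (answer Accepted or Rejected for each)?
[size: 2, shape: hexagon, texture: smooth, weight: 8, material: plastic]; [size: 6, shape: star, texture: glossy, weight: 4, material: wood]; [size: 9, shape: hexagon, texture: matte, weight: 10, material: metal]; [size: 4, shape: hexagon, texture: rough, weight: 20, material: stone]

Rejected, Rejected, Rejected, Accepted

Every 'Accepted' example satisfies: texture is rough AND weight ≥ 12. None of the 'Rejected' examples do.
[size: 2, shape: hexagon, texture: smooth, weight: 8, material: plastic] — texture is smooth, weight = 8, hence Rejected.
[size: 6, shape: star, texture: glossy, weight: 4, material: wood] — texture is glossy, weight = 4, hence Rejected.
[size: 9, shape: hexagon, texture: matte, weight: 10, material: metal] — texture is matte, weight = 10, hence Rejected.
[size: 4, shape: hexagon, texture: rough, weight: 20, material: stone] — texture is rough, weight = 20, hence Accepted.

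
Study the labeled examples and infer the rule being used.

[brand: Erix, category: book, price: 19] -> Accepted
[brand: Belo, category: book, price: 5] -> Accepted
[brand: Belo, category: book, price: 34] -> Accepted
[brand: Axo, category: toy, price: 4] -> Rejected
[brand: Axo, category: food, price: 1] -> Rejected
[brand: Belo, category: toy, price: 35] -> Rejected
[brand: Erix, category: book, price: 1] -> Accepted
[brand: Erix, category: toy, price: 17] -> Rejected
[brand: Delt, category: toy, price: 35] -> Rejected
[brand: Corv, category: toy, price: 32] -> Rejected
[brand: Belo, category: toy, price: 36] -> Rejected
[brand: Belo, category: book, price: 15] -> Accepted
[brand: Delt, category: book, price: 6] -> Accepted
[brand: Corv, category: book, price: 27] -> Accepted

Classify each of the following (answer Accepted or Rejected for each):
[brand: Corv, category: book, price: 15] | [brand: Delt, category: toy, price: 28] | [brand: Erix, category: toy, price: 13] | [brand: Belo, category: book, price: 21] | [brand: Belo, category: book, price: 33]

The common property of the 'Accepted' items is: category is book. No 'Rejected' item has it.
Accepted: [brand: Corv, category: book, price: 15], since category is book.
Rejected: [brand: Delt, category: toy, price: 28], since category is toy.
Rejected: [brand: Erix, category: toy, price: 13], since category is toy.
Accepted: [brand: Belo, category: book, price: 21], since category is book.
Accepted: [brand: Belo, category: book, price: 33], since category is book.

Accepted, Rejected, Rejected, Accepted, Accepted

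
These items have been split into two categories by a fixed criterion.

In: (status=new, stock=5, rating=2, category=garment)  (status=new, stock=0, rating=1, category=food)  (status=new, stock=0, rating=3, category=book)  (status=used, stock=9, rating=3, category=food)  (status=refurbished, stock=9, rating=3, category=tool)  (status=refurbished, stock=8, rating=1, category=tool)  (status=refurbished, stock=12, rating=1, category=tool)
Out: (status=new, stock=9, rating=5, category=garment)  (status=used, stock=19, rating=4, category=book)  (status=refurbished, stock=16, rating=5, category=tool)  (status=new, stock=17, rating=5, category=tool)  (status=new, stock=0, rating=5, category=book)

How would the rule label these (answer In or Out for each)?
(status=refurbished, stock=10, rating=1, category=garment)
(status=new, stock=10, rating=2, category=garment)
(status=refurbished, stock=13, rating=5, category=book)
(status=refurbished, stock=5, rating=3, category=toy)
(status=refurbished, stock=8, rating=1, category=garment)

In, In, Out, In, In

'In' ⟺ rating ≤ 3.
(status=refurbished, stock=10, rating=1, category=garment): rating = 1 — has this property, so In.
(status=new, stock=10, rating=2, category=garment): rating = 2 — has this property, so In.
(status=refurbished, stock=13, rating=5, category=book): rating = 5 — fails this test, so Out.
(status=refurbished, stock=5, rating=3, category=toy): rating = 3 — has this property, so In.
(status=refurbished, stock=8, rating=1, category=garment): rating = 1 — has this property, so In.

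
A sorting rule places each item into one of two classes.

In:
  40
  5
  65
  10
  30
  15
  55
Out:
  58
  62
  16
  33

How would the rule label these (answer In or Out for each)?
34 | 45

Checking candidate rules against both groups, what survives is: multiple of 5.
34 — 34 = 5·6 + 4, hence Out. 45 — 45 = 5·9, hence In.

Out, In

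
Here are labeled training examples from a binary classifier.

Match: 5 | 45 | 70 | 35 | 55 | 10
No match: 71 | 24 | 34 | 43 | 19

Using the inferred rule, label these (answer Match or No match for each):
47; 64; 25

A rule that fits every label: multiple of 5 — true of each 'Match' example, false of each 'No match' one.

No match, No match, Match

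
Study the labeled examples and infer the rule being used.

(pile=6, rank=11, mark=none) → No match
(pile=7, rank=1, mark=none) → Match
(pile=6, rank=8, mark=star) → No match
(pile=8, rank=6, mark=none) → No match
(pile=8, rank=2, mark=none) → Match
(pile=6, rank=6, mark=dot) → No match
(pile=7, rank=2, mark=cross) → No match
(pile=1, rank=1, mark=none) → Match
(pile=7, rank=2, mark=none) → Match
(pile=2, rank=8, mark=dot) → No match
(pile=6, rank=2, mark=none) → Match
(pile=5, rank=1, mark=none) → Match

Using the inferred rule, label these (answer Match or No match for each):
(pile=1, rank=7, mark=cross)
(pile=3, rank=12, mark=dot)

No match, No match

A rule that fits every label: mark is none AND rank ≤ 2 — true of each 'Match' example, false of each 'No match' one.
(pile=1, rank=7, mark=cross): No match (mark is cross, rank = 7). (pile=3, rank=12, mark=dot): No match (mark is dot, rank = 12).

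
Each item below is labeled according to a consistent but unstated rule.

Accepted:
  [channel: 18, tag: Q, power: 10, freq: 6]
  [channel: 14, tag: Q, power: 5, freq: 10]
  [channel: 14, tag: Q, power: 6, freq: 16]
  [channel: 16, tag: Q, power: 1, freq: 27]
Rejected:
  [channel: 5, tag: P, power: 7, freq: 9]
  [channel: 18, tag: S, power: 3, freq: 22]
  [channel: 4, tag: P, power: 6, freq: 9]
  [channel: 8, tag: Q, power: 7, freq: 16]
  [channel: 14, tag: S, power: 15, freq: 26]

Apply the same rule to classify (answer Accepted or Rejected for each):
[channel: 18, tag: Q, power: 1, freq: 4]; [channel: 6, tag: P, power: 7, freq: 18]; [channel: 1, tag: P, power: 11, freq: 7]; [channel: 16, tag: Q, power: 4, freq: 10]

The classifier is using: tag is Q AND channel ≥ 14.
[channel: 18, tag: Q, power: 1, freq: 4] → tag is Q, channel = 18 → Accepted.
[channel: 6, tag: P, power: 7, freq: 18] → tag is P, channel = 6 → Rejected.
[channel: 1, tag: P, power: 11, freq: 7] → tag is P, channel = 1 → Rejected.
[channel: 16, tag: Q, power: 4, freq: 10] → tag is Q, channel = 16 → Accepted.

Accepted, Rejected, Rejected, Accepted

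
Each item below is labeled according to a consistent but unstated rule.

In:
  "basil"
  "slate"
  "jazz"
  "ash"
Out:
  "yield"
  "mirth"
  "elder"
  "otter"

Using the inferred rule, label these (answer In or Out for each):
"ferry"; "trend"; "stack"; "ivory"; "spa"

Out, Out, In, Out, In

Rule: contains 'a'. This holds for each 'In' example and fails for each 'Out' one.
"ferry": no 'a' — lacks this property, so Out.
"trend": no 'a' — lacks this property, so Out.
"stack": has 'a' — fits, so In.
"ivory": no 'a' — lacks this property, so Out.
"spa": has 'a' — fits, so In.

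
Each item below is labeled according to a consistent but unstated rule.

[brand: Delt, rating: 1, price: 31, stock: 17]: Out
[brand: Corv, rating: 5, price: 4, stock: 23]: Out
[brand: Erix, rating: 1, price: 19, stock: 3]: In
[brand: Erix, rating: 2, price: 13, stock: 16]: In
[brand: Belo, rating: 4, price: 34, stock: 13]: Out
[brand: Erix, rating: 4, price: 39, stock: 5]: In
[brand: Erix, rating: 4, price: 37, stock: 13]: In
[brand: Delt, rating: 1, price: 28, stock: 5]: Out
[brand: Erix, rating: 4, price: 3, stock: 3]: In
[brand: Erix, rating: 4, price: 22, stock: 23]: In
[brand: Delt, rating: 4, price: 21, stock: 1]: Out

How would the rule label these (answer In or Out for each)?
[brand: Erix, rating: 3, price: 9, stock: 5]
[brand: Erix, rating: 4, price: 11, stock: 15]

The pattern is that an item is 'In' exactly when: brand is Erix.

In, In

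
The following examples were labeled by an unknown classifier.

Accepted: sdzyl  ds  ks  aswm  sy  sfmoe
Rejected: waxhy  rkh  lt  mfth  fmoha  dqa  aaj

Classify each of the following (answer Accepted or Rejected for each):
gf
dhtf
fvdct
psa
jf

The pattern is that an item is 'Accepted' exactly when: contains 's'.
gf — no 's', hence Rejected.
dhtf — no 's', hence Rejected.
fvdct — no 's', hence Rejected.
psa — has 's', hence Accepted.
jf — no 's', hence Rejected.

Rejected, Rejected, Rejected, Accepted, Rejected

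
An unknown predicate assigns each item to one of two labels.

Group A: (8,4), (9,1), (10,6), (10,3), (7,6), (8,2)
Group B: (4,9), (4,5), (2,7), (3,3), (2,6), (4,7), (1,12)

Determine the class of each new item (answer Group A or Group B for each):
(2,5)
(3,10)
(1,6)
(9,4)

One predicate separates the groups cleanly: first > second.
(2,5): 2 < 5 — fails the rule, so Group B.
(3,10): 3 < 10 — fails the rule, so Group B.
(1,6): 1 < 6 — fails the rule, so Group B.
(9,4): 9 > 4 — has this property, so Group A.

Group B, Group B, Group B, Group A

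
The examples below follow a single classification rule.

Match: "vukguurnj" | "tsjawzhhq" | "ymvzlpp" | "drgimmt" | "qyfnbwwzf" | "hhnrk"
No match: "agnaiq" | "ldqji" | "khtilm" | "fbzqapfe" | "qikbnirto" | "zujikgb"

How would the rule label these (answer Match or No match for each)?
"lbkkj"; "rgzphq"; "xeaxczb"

Match, No match, No match

The simplest hypothesis consistent with all the labels is: has a double letter.
"lbkkj" → 'kk' doubled → Match.
"rgzphq" → no doubled letter → No match.
"xeaxczb" → no doubled letter → No match.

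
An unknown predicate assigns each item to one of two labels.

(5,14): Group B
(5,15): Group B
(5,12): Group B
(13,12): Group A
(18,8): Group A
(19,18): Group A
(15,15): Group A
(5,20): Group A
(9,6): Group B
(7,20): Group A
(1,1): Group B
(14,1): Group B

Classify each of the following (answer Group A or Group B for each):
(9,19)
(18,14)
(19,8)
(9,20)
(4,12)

The common property of the 'Group A' items is: sum ≥ 25. No 'Group B' item has it.

Group A, Group A, Group A, Group A, Group B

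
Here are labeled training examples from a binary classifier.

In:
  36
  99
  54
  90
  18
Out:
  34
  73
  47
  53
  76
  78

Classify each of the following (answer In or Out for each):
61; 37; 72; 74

'In' ⟺ multiple of 9.
61: 61 = 9·6 + 7, does not fit → Out. 37: 37 = 9·4 + 1, does not fit → Out. 72: 72 = 9·8, checks out → In. 74: 74 = 9·8 + 2, does not fit → Out.

Out, Out, In, Out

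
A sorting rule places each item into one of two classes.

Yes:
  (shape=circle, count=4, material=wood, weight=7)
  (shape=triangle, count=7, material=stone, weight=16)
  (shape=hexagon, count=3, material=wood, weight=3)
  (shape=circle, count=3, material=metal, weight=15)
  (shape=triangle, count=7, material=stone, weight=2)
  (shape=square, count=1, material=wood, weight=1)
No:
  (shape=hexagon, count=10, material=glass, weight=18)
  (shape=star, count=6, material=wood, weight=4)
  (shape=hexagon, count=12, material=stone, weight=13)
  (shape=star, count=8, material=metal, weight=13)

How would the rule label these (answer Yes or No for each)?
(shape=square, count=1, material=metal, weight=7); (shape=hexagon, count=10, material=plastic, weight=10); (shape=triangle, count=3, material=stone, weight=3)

Yes, No, Yes

The pattern is that an item is 'Yes' exactly when: shape is triangle OR count ≤ 4.
(shape=square, count=1, material=metal, weight=7) → shape is square, count = 1 → Yes. (shape=hexagon, count=10, material=plastic, weight=10) → shape is hexagon, count = 10 → No. (shape=triangle, count=3, material=stone, weight=3) → shape is triangle, count = 3 → Yes.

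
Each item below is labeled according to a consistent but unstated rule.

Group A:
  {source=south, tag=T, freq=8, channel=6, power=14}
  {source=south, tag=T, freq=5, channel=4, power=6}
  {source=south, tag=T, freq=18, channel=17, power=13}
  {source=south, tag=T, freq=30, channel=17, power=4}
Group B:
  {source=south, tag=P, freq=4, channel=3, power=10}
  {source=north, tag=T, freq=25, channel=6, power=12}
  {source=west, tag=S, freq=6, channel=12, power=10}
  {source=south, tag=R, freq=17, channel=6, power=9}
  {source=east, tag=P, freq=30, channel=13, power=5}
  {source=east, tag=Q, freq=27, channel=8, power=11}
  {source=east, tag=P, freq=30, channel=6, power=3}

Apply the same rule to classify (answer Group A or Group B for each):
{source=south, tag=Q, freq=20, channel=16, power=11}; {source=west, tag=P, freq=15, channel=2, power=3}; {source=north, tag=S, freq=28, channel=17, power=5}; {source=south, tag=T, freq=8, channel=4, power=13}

Group B, Group B, Group B, Group A

A rule that fits every label: source is south AND tag is T — true of each 'Group A' example, false of each 'Group B' one.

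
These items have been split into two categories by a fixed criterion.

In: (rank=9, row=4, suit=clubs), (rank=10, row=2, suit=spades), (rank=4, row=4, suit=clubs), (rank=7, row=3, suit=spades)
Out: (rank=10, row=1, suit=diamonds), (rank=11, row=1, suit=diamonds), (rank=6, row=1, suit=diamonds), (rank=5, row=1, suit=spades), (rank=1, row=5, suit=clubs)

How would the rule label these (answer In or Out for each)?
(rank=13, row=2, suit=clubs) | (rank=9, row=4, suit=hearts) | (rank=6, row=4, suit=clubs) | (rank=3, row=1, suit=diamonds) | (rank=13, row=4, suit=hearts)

A rule that fits every label: row ≥ 2 AND row ≤ 4 — true of each 'In' example, false of each 'Out' one.
(rank=13, row=2, suit=clubs): row = 2, has this property → In.
(rank=9, row=4, suit=hearts): row = 4, has this property → In.
(rank=6, row=4, suit=clubs): row = 4, has this property → In.
(rank=3, row=1, suit=diamonds): row = 1, doesn't qualify → Out.
(rank=13, row=4, suit=hearts): row = 4, has this property → In.

In, In, In, Out, In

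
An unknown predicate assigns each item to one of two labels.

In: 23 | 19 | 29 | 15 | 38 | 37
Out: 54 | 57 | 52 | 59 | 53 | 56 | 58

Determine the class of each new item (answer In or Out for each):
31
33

In, In

A rule that fits every label: at most 38 — true of each 'In' example, false of each 'Out' one.
31 — 31 ≤ 38, hence In.
33 — 33 ≤ 38, hence In.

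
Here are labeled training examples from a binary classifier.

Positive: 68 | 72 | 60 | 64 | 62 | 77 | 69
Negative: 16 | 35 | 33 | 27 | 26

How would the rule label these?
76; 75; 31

Positive, Positive, Negative

One predicate separates the groups cleanly: at least 60.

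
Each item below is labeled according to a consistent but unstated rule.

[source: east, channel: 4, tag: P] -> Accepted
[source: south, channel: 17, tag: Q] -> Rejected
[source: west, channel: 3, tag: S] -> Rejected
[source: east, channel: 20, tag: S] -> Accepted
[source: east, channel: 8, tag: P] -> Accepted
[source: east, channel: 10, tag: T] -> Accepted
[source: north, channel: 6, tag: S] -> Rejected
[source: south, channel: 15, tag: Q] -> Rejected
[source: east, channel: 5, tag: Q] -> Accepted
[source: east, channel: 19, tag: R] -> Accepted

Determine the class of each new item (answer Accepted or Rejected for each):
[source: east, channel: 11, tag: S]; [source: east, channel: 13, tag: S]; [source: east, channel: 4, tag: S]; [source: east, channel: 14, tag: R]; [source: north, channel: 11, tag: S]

The classifier is using: source is east.
[source: east, channel: 11, tag: S] → source is east → Accepted. [source: east, channel: 13, tag: S] → source is east → Accepted. [source: east, channel: 4, tag: S] → source is east → Accepted. [source: east, channel: 14, tag: R] → source is east → Accepted. [source: north, channel: 11, tag: S] → source is north → Rejected.

Accepted, Accepted, Accepted, Accepted, Rejected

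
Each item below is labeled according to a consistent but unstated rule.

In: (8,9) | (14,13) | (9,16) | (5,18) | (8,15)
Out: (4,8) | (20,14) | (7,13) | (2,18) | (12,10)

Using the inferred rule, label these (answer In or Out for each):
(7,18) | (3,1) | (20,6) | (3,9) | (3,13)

In, Out, Out, Out, Out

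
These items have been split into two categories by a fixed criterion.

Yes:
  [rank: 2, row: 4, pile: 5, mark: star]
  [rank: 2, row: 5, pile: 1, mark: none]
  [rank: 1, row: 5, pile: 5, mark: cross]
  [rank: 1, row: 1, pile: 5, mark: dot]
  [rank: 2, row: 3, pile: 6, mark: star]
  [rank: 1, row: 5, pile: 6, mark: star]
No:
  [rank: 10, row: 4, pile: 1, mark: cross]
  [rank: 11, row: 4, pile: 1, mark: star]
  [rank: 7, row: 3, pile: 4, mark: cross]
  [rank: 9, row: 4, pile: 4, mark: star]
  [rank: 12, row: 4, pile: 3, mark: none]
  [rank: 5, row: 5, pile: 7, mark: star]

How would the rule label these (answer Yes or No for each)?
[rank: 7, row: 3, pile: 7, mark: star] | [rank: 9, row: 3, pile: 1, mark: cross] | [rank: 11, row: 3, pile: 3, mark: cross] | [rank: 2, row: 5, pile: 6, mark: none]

No, No, No, Yes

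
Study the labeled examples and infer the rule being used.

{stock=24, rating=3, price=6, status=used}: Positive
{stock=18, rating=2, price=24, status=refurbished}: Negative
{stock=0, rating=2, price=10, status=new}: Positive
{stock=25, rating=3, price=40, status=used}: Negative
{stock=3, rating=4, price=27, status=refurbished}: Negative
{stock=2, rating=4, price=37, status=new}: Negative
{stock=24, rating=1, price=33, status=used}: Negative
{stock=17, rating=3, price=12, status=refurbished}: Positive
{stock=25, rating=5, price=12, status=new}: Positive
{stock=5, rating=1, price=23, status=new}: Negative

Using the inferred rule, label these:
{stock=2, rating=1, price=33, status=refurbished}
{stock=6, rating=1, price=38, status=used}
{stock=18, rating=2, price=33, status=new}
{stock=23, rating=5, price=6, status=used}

The common property of the 'Positive' items is: price ≤ 12. No 'Negative' item has it.

Negative, Negative, Negative, Positive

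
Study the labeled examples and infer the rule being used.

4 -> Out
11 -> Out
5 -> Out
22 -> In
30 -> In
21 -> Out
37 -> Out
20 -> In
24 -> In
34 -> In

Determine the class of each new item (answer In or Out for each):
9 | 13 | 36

The pattern is that an item is 'In' exactly when: even AND at least 5.

Out, Out, In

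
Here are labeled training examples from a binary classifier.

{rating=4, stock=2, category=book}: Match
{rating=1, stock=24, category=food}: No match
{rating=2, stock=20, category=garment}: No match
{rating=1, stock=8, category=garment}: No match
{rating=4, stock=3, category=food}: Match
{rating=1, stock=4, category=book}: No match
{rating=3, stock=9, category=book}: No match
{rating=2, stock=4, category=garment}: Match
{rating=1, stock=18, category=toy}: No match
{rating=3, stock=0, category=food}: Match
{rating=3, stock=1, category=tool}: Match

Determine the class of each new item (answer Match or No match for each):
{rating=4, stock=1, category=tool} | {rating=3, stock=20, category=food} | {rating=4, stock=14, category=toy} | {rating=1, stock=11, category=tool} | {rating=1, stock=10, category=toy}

The classifier is using: stock ≤ 4 AND rating ≥ 2.
{rating=4, stock=1, category=tool} — stock = 1, rating = 4, hence Match. {rating=3, stock=20, category=food} — stock = 20, rating = 3, hence No match. {rating=4, stock=14, category=toy} — stock = 14, rating = 4, hence No match. {rating=1, stock=11, category=tool} — stock = 11, rating = 1, hence No match. {rating=1, stock=10, category=toy} — stock = 10, rating = 1, hence No match.

Match, No match, No match, No match, No match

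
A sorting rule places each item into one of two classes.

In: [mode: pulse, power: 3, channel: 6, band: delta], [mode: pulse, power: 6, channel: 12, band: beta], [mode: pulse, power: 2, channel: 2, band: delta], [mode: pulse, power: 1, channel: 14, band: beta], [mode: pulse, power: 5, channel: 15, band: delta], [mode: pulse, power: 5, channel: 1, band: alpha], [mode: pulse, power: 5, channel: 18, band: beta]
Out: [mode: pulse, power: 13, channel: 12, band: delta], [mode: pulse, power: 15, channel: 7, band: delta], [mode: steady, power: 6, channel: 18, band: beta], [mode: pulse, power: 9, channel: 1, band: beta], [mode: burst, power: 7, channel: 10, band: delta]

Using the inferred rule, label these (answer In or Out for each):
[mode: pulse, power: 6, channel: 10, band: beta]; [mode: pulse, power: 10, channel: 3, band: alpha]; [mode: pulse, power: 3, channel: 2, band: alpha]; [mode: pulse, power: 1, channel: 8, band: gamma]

A rule that fits every label: mode is pulse AND power ≤ 6 — true of each 'In' example, false of each 'Out' one.

In, Out, In, In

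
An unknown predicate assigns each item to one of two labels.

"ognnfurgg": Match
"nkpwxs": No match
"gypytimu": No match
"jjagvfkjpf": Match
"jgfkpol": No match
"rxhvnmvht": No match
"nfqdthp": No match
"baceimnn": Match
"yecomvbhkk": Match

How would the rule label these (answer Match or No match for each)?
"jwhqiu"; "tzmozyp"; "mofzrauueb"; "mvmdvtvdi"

Rule: has a double letter. This holds for each 'Match' example and fails for each 'No match' one.
"jwhqiu" → no doubled letter → No match.
"tzmozyp" → no doubled letter → No match.
"mofzrauueb" → 'uu' doubled → Match.
"mvmdvtvdi" → no doubled letter → No match.

No match, No match, Match, No match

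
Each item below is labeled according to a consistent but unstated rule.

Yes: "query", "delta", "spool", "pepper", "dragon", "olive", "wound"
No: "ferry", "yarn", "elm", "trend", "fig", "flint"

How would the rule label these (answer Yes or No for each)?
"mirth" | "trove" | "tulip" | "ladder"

The common property of the 'Yes' items is: has ≥ 2 vowels. No 'No' item has it.
"mirth" — 1 vowel, hence No. "trove" — 2 vowels, hence Yes. "tulip" — 2 vowels, hence Yes. "ladder" — 2 vowels, hence Yes.

No, Yes, Yes, Yes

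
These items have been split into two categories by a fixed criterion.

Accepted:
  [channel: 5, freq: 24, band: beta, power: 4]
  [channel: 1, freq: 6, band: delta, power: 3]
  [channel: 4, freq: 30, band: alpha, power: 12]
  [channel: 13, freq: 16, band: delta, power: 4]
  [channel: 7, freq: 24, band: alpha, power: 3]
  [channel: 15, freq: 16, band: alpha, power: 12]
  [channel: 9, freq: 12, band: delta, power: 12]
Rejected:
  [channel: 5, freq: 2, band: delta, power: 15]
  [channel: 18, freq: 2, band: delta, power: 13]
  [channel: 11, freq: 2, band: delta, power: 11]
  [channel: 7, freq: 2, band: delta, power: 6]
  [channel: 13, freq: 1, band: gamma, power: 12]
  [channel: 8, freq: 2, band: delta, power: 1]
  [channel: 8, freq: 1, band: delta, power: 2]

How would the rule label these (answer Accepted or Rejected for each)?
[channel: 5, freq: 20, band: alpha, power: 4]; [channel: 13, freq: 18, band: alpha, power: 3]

The simplest hypothesis consistent with all the labels is: freq ≥ 6.

Accepted, Accepted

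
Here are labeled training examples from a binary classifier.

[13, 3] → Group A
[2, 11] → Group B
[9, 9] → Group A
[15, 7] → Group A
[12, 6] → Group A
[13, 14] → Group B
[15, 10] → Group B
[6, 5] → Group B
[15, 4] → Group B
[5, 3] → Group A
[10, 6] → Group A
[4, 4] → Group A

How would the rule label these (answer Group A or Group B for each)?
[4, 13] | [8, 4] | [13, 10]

All 'Group A' examples share one property — sum is even — and every 'Group B' example lacks it.
[4, 13]: Group B (4+13 = 17).
[8, 4]: Group A (8+4 = 12).
[13, 10]: Group B (13+10 = 23).

Group B, Group A, Group B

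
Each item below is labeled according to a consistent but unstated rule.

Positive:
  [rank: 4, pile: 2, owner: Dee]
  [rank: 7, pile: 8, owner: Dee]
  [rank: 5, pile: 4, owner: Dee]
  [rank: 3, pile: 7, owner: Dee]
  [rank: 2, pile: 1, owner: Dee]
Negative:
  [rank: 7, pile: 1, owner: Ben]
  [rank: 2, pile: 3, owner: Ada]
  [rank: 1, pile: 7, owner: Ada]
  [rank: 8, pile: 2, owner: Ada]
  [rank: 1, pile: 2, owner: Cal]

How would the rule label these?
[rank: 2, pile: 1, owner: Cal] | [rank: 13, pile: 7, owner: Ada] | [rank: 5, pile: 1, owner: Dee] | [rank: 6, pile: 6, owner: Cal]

Negative, Negative, Positive, Negative

The rule appears to be: owner is Dee.
[rank: 2, pile: 1, owner: Cal]: owner is Cal — doesn't match, so Negative.
[rank: 13, pile: 7, owner: Ada]: owner is Ada — doesn't match, so Negative.
[rank: 5, pile: 1, owner: Dee]: owner is Dee — meets the rule, so Positive.
[rank: 6, pile: 6, owner: Cal]: owner is Cal — doesn't match, so Negative.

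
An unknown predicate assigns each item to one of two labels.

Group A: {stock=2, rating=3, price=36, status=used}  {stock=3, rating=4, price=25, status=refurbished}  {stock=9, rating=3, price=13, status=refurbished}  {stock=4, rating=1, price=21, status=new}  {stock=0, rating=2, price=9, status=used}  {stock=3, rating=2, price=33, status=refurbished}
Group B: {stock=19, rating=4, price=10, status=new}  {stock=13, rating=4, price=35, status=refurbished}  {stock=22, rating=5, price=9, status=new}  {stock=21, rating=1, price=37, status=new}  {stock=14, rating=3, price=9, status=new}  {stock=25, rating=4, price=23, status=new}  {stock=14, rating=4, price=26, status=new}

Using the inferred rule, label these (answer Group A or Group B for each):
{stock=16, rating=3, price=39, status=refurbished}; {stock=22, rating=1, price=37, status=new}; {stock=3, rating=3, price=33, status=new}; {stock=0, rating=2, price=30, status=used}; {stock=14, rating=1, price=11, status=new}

Group B, Group B, Group A, Group A, Group B

The common property of the 'Group A' items is: stock ≤ 9. No 'Group B' item has it.
{stock=16, rating=3, price=39, status=refurbished} → stock = 16 → Group B. {stock=22, rating=1, price=37, status=new} → stock = 22 → Group B. {stock=3, rating=3, price=33, status=new} → stock = 3 → Group A. {stock=0, rating=2, price=30, status=used} → stock = 0 → Group A. {stock=14, rating=1, price=11, status=new} → stock = 14 → Group B.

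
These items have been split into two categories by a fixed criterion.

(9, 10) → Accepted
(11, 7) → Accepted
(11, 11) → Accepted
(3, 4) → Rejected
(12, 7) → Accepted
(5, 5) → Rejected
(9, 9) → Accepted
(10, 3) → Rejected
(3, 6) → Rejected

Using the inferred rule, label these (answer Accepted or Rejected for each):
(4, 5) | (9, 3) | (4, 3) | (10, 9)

One predicate separates the groups cleanly: sum ≥ 18.
(4, 5) — 4+5 = 9, hence Rejected. (9, 3) — 9+3 = 12, hence Rejected. (4, 3) — 4+3 = 7, hence Rejected. (10, 9) — 10+9 = 19, hence Accepted.

Rejected, Rejected, Rejected, Accepted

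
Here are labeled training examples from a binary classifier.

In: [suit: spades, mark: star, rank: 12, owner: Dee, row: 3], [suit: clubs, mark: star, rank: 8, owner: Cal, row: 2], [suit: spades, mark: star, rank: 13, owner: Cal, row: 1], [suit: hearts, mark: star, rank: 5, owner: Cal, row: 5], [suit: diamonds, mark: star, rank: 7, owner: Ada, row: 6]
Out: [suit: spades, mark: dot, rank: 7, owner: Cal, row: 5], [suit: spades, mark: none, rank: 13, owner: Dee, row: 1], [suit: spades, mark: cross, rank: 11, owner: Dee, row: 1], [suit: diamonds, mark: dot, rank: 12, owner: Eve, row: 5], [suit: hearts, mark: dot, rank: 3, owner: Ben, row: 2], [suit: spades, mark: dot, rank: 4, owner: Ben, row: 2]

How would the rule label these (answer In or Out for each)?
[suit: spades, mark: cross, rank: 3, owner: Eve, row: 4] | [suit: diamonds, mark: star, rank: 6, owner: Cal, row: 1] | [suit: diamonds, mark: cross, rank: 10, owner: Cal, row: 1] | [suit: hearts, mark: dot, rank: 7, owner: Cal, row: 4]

Out, In, Out, Out

'In' ⟺ mark is star.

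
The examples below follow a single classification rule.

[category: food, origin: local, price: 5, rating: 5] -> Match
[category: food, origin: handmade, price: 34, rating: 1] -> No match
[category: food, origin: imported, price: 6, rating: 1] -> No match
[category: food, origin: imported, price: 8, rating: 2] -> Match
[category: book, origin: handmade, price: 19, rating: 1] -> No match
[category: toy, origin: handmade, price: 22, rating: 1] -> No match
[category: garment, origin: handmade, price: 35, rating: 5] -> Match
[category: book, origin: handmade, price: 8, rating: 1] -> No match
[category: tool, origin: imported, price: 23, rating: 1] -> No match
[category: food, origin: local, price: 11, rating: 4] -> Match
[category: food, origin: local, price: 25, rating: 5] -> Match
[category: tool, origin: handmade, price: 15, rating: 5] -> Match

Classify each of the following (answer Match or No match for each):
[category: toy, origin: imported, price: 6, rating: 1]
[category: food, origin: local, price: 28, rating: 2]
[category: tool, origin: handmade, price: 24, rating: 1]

No match, Match, No match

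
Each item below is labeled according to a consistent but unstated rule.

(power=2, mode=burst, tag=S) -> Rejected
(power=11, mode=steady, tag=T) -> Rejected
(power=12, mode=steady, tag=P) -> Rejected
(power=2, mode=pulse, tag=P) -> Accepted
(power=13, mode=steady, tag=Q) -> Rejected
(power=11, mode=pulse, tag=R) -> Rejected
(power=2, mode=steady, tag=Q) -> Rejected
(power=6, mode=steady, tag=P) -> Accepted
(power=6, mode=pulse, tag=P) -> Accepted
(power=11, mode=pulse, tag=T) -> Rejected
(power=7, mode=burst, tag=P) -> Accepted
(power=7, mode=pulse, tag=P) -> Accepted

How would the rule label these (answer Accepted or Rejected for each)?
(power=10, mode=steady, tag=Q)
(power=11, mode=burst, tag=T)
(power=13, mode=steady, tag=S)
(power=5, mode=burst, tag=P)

The common property of the 'Accepted' items is: tag is P AND power ≤ 7. No 'Rejected' item has it.
(power=10, mode=steady, tag=Q): tag is Q, power = 10 — doesn't match, so Rejected.
(power=11, mode=burst, tag=T): tag is T, power = 11 — doesn't match, so Rejected.
(power=13, mode=steady, tag=S): tag is S, power = 13 — doesn't match, so Rejected.
(power=5, mode=burst, tag=P): tag is P, power = 5 — passes, so Accepted.

Rejected, Rejected, Rejected, Accepted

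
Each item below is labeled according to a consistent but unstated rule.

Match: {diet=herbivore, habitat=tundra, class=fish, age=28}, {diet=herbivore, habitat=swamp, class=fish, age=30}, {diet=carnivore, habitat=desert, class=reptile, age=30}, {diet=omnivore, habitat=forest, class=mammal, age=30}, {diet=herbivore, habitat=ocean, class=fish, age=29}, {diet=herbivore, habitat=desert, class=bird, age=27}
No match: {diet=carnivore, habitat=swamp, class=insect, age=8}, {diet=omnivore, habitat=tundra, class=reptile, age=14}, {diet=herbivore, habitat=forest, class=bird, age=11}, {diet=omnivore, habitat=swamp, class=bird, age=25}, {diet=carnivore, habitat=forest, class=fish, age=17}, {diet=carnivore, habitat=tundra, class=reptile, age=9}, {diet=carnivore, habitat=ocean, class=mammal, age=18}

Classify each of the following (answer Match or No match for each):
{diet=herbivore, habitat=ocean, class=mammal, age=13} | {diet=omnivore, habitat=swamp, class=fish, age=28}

No match, Match

The common property of the 'Match' items is: age ≥ 27. No 'No match' item has it.
{diet=herbivore, habitat=ocean, class=mammal, age=13} → age = 13 → No match.
{diet=omnivore, habitat=swamp, class=fish, age=28} → age = 28 → Match.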